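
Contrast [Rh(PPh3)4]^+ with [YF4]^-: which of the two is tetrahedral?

[YF4]^-

For [Rh(PPh3)4]^+: Summing ligand charges against the +1 overall charge gives an oxidation state of +1 for rhodium. Group 9 minus oxidation state 1 gives a d⁸ configuration. A 4d d⁸ ion has a large crystal-field splitting; square planar leaves the high-energy d_{x²−y²} orbital empty and maximises CFSE. → square planar.
For [YF4]^-: Ligand charges: each fluoride is −1. With an overall charge of −1 the yttrium centre must be in the +3 oxidation state. Y sits in group 3, so the d-electron count is 3 − 3 = 0. A d⁰ ion has no crystal-field stabilisation preference between square planar and tetrahedral, so four ligands adopt the sterically favoured tetrahedral geometry. → tetrahedral.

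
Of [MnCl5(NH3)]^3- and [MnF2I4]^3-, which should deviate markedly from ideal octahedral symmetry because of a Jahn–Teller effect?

[MnF2I4]^3-

[MnCl5(NH3)]^3-: Ligand charges: each chloride is −1; ammonia is neutral. With an overall charge of −3 the manganese centre must be in the +2 oxidation state. Mn sits in group 7, so the d-electron count is 7 − 2 = 5. Chloride is a weak-field ligand for a first-row metal, so the complex is high-spin. The d⁵ configuration leaves the e_g set evenly filled (or empty) — no strong Jahn–Teller driving force.
[MnF2I4]^3-: Summing ligand charges against the −3 overall charge gives an oxidation state of +3 for manganese. Mn sits in group 7, so the d-electron count is 7 − 3 = 4. Fluoride and iodide are weak-field ligands for a first-row metal, so the complex is high-spin. The t₂g³e_g¹ (high-spin) configuration has an unevenly filled e_g set; the Jahn–Teller theorem predicts a tetragonal distortion (typically axial elongation) to lift the degeneracy.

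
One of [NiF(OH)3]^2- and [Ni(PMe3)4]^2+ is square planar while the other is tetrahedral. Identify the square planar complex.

For [NiF(OH)3]^2-: Summing ligand charges against the −2 overall charge gives an oxidation state of +2 for nickel. Group 10 minus oxidation state 2 gives a d⁸ configuration. Fluoride and hydroxide are weak-field ligands. With weak-field ligands the CFSE gain from square planar is small, so a 3d d⁸ ion takes the sterically preferred tetrahedral geometry. → tetrahedral.
For [Ni(PMe3)4]^2+: Ligand charges: trimethylphosphine is neutral. With an overall charge of +2 the nickel centre must be in the +2 oxidation state. Nickel is a group-10 element; Ni(II) is therefore d⁸. Trimethylphosphine is a strong-field ligand (high in the spectrochemical series). A 3d d⁸ ion with strong-field ligands gains enough CFSE to favour square planar over tetrahedral. → square planar.

[Ni(PMe3)4]^2+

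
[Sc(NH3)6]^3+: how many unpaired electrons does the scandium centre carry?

0

Summing ligand charges against the +3 overall charge gives an oxidation state of +3 for scandium.
Scandium is a group-3 element; Sc(III) is therefore d⁰.
In an octahedral field the d⁰ configuration is t₂g⁰e_g⁰, giving 0 unpaired electrons.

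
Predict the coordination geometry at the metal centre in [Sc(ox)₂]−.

tetrahedral

Summing ligand charges against the −1 overall charge gives an oxidation state of +3 for scandium.
Sc sits in group 3, so the d-electron count is 3 − 3 = 0.
Counting donor atoms: 2×oxalate (bidentate) → 4 donors. Coordination number = 4.
A d⁰ ion has no crystal-field stabilisation preference between square planar and tetrahedral, so four ligands adopt the sterically favoured tetrahedral geometry.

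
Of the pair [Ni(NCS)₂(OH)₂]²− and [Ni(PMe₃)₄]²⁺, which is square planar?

[Ni(PMe₃)₄]²⁺

For [Ni(NCS)₂(OH)₂]²−: Ligand charges: each isothiocyanate is −1; each hydroxide is −1. With an overall charge of −2 the nickel centre must be in the +2 oxidation state. Nickel is a group-10 element; Ni(II) is therefore d⁸. Hydroxide and isothiocyanate are weak-field ligands. With weak-field ligands the CFSE gain from square planar is small, so a 3d d⁸ ion takes the sterically preferred tetrahedral geometry. → tetrahedral.
For [Ni(PMe₃)₄]²⁺: Summing ligand charges against the +2 overall charge gives an oxidation state of +2 for nickel. Ni sits in group 10, so the d-electron count is 10 − 2 = 8. Trimethylphosphine is a strong-field ligand (high in the spectrochemical series). A 3d d⁸ ion with strong-field ligands gains enough CFSE to favour square planar over tetrahedral. → square planar.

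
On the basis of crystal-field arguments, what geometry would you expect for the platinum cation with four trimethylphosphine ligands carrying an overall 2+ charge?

Ligand charges: trimethylphosphine is neutral. With an overall charge of +2 the platinum centre must be in the +2 oxidation state.
Pt sits in group 10, so the d-electron count is 10 − 2 = 8.
With 4 monodentate ligands the coordination number is 4.
A 5d d⁸ ion has a large crystal-field splitting; square planar leaves the high-energy d_{x²−y²} orbital empty and maximises CFSE.

square planar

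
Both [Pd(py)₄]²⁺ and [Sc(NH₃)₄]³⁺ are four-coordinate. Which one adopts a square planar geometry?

For [Pd(py)₄]²⁺: Summing ligand charges against the +2 overall charge gives an oxidation state of +2 for palladium. Pd sits in group 10, so the d-electron count is 10 − 2 = 8. A 4d d⁸ ion has a large crystal-field splitting; square planar leaves the high-energy d_{x²−y²} orbital empty and maximises CFSE. → square planar.
For [Sc(NH₃)₄]³⁺: Summing ligand charges against the +3 overall charge gives an oxidation state of +3 for scandium. Scandium is a group-3 element; Sc(III) is therefore d⁰. A d⁰ ion has no crystal-field stabilisation preference between square planar and tetrahedral, so four ligands adopt the sterically favoured tetrahedral geometry. → tetrahedral.

[Pd(py)₄]²⁺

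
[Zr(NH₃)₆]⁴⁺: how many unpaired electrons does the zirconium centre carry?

Ammonia is neutral; balancing the +4 overall charge requires Zr(IV).
Zirconium is a group-4 element; Zr(IV) is therefore d⁰.
In an octahedral field the d⁰ configuration is t₂g⁰e_g⁰, giving 0 unpaired electrons.

0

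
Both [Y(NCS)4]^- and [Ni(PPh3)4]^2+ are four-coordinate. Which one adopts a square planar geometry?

For [Y(NCS)4]^-: Summing ligand charges against the −1 overall charge gives an oxidation state of +3 for yttrium. Yttrium is a group-3 element; Y(III) is therefore d⁰. A d⁰ ion has no crystal-field stabilisation preference between square planar and tetrahedral, so four ligands adopt the sterically favoured tetrahedral geometry. → tetrahedral.
For [Ni(PPh3)4]^2+: Summing ligand charges against the +2 overall charge gives an oxidation state of +2 for nickel. Group 10 minus oxidation state 2 gives a d⁸ configuration. Triphenylphosphine is a strong-field ligand (high in the spectrochemical series). A 3d d⁸ ion with strong-field ligands gains enough CFSE to favour square planar over tetrahedral. → square planar.

[Ni(PPh3)4]^2+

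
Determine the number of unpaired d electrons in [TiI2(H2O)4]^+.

Ligand charges: each iodide is −1; water is neutral. With an overall charge of +1 the titanium centre must be in the +3 oxidation state.
Group 4 minus oxidation state 3 gives a d¹ configuration.
In an octahedral field the d¹ configuration is t₂g¹e_g⁰ (only one arrangement possible), giving 1 unpaired electron.

1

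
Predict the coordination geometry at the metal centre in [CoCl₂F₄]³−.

Ligand charges: each chloride is −1; each fluoride is −1. With an overall charge of −3 the cobalt centre must be in the +3 oxidation state.
Group 9 minus oxidation state 3 gives a d⁶ configuration.
With 6 monodentate ligands the coordination number is 6.
Six donors around a single metal centre give an octahedral coordination sphere.

octahedral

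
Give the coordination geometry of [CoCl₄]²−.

tetrahedral

Ligand charges: each chloride is −1. With an overall charge of −2 the cobalt centre must be in the +2 oxidation state.
Cobalt is a group-9 element; Co(II) is therefore d⁷.
With 4 monodentate ligands the coordination number is 4.
Chloride is a weak-field ligand.
For a high-spin 3d d⁷ ion with weak-field ligands the small Δₜ gives little square-planar CFSE advantage, so four ligands adopt the sterically favoured tetrahedral geometry.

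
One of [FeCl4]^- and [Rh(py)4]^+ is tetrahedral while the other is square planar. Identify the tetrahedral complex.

For [FeCl4]^-: Ligand charges: each chloride is −1. With an overall charge of −1 the iron centre must be in the +3 oxidation state. Iron is a group-8 element; Fe(III) is therefore d⁵. A high-spin d⁵ ion has zero CFSE in either geometry, so four ligands adopt the sterically favoured tetrahedral geometry. → tetrahedral.
For [Rh(py)4]^+: Pyridine is neutral; balancing the +1 overall charge requires Rh(I). Group 9 minus oxidation state 1 gives a d⁸ configuration. A 4d d⁸ ion has a large crystal-field splitting; square planar leaves the high-energy d_{x²−y²} orbital empty and maximises CFSE. → square planar.

[FeCl4]^-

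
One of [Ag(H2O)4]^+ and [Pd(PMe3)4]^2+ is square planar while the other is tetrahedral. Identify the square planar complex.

For [Ag(H2O)4]^+: Summing ligand charges against the +1 overall charge gives an oxidation state of +1 for silver. Group 11 minus oxidation state 1 gives a d¹⁰ configuration. A d¹⁰ ion has no crystal-field stabilisation preference between square planar and tetrahedral, so four ligands adopt the sterically favoured tetrahedral geometry. → tetrahedral.
For [Pd(PMe3)4]^2+: Trimethylphosphine is neutral; balancing the +2 overall charge requires Pd(II). Group 10 minus oxidation state 2 gives a d⁸ configuration. A 4d d⁸ ion has a large crystal-field splitting; square planar leaves the high-energy d_{x²−y²} orbital empty and maximises CFSE. → square planar.

[Pd(PMe3)4]^2+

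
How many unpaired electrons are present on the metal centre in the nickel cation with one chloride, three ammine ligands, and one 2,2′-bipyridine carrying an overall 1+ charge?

Ligand charges: each chloride is −1; ammonia is neutral; 2,2′-bipyridine is neutral. With an overall charge of +1 the nickel centre must be in the +2 oxidation state.
Ni sits in group 10, so the d-electron count is 10 − 2 = 8.
Counting donor atoms: 1×chloride (monodentate) → 1 donor; 3×ammonia (monodentate) → 3 donors; 1×2,2′-bipyridine (bidentate) → 2 donors. Coordination number = 6.
In an octahedral field the d⁸ configuration is t₂g⁶e_g² (only one arrangement possible), giving 2 unpaired electrons.

2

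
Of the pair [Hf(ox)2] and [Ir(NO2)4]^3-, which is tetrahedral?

For [Hf(ox)2]: Each oxalate is −2; balancing the 0 overall charge requires Hf(IV). Hf sits in group 4, so the d-electron count is 4 − 4 = 0. A d⁰ ion has no crystal-field stabilisation preference between square planar and tetrahedral, so four ligands adopt the sterically favoured tetrahedral geometry. → tetrahedral.
For [Ir(NO2)4]^3-: Each nitro (N-bound nitrite) is −1; balancing the −3 overall charge requires Ir(I). Ir sits in group 9, so the d-electron count is 9 − 1 = 8. A 5d d⁸ ion has a large crystal-field splitting; square planar leaves the high-energy d_{x²−y²} orbital empty and maximises CFSE. → square planar.

[Hf(ox)2]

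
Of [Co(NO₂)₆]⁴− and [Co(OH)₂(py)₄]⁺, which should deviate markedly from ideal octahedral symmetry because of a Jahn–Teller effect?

[Co(NO₂)₆]⁴−

[Co(NO₂)₆]⁴−: Each nitro (N-bound nitrite) is −1; balancing the −4 overall charge requires Co(II). Co sits in group 9, so the d-electron count is 9 − 2 = 7. Nitro (N-bound nitrite) is a strong-field ligand (high in the spectrochemical series) for a first-row metal, so the complex is low-spin. The t₂g⁶e_g¹ (low-spin) configuration has an unevenly filled e_g set; the Jahn–Teller theorem predicts a tetragonal distortion (typically axial elongation) to lift the degeneracy.
[Co(OH)₂(py)₄]⁺: Summing ligand charges against the +1 overall charge gives an oxidation state of +3 for cobalt. Co sits in group 9, so the d-electron count is 9 − 3 = 6. Co(III) has an exceptionally large octahedral splitting and is low-spin with essentially every ligand except fluoride. The d⁶ configuration leaves the e_g set evenly filled (or empty) — no strong Jahn–Teller driving force.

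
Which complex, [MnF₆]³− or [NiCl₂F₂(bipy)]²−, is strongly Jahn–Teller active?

[MnF₆]³−

[MnF₆]³−: Each fluoride is −1; balancing the −3 overall charge requires Mn(III). Mn sits in group 7, so the d-electron count is 7 − 3 = 4. Fluoride is a weak-field ligand for a first-row metal, so the complex is high-spin. The t₂g³e_g¹ (high-spin) configuration has an unevenly filled e_g set; the Jahn–Teller theorem predicts a tetragonal distortion (typically axial elongation) to lift the degeneracy.
[NiCl₂F₂(bipy)]²−: Each chloride is −1; each fluoride is −1; 2,2′-bipyridine is neutral; balancing the −2 overall charge requires Ni(II). Group 10 minus oxidation state 2 gives a d⁸ configuration. The d⁸ configuration leaves the e_g set evenly filled (or empty) — no strong Jahn–Teller driving force.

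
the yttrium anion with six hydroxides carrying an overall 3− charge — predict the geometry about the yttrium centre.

Summing ligand charges against the −3 overall charge gives an oxidation state of +3 for yttrium.
Yttrium is a group-3 element; Y(III) is therefore d⁰.
Coordination number: 6.
Six donors around a single metal centre give an octahedral coordination sphere.

octahedral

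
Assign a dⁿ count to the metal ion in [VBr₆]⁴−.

d3

Summing ligand charges against the −4 overall charge gives an oxidation state of +2 for vanadium.
V sits in group 5, so the d-electron count is 5 − 2 = 3.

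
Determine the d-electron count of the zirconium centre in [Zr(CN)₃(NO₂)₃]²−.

Summing ligand charges against the −2 overall charge gives an oxidation state of +4 for zirconium.
Zr sits in group 4, so the d-electron count is 4 − 4 = 0.

d0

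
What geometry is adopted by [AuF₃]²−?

trigonal planar

Ligand charges: each fluoride is −1. With an overall charge of −2 the gold centre must be in the +1 oxidation state.
Au sits in group 11, so the d-electron count is 11 − 1 = 10.
Coordination number: 3.
Three ligands around a d¹⁰ centre minimise repulsion in a trigonal-planar arrangement.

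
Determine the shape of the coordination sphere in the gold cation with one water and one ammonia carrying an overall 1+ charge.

Summing ligand charges against the +1 overall charge gives an oxidation state of +1 for gold.
Au sits in group 11, so the d-electron count is 11 − 1 = 10.
Coordination number: 2.
A d¹⁰ ion with only two ligands adopts a linear arrangement (sp hybridisation; no CFSE preference).

linear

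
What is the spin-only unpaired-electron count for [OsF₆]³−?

Ligand charges: each fluoride is −1. With an overall charge of −3 the osmium centre must be in the +3 oxidation state.
Os sits in group 8, so the d-electron count is 8 − 3 = 5.
The spin state decides the count: a 5d ion has a large Δₒ and is invariably low-spin.
An octahedral low-spin d⁵ ion is t₂g⁵e_g⁰, giving 1 unpaired electron.

1 unpaired electron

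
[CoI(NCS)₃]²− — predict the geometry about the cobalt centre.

Summing ligand charges against the −2 overall charge gives an oxidation state of +2 for cobalt.
Cobalt is a group-9 element; Co(II) is therefore d⁷.
With 4 monodentate ligands the coordination number is 4.
Iodide and isothiocyanate are weak-field ligands.
For a high-spin 3d d⁷ ion with weak-field ligands the small Δₜ gives little square-planar CFSE advantage, so four ligands adopt the sterically favoured tetrahedral geometry.

tetrahedral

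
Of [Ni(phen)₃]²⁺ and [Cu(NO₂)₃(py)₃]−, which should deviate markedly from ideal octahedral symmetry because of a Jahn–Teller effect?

[Ni(phen)₃]²⁺: Ligand charges: 1,10-phenanthroline is neutral. With an overall charge of +2 the nickel centre must be in the +2 oxidation state. Ni sits in group 10, so the d-electron count is 10 − 2 = 8. The d⁸ configuration leaves the e_g set evenly filled (or empty) — no strong Jahn–Teller driving force.
[Cu(NO₂)₃(py)₃]−: Each nitro (N-bound nitrite) is −1; pyridine is neutral; balancing the −1 overall charge requires Cu(II). Group 11 minus oxidation state 2 gives a d⁹ configuration. The t₂g⁶e_g³ configuration has an unevenly filled e_g set; the Jahn–Teller theorem predicts a tetragonal distortion (typically axial elongation) to lift the degeneracy.

[Cu(NO₂)₃(py)₃]−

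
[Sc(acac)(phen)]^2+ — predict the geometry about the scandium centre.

Each acetylacetonate is −1; 1,10-phenanthroline is neutral; balancing the +2 overall charge requires Sc(III).
Group 3 minus oxidation state 3 gives a d⁰ configuration.
Counting donor atoms: 1×acetylacetonate (bidentate) → 2 donors; 1×1,10-phenanthroline (bidentate) → 2 donors. Coordination number = 4.
A d⁰ ion has no crystal-field stabilisation preference between square planar and tetrahedral, so four ligands adopt the sterically favoured tetrahedral geometry.

tetrahedral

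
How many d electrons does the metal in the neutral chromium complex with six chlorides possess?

d0

Each chloride is −1; balancing the 0 overall charge requires Cr(VI).
Cr sits in group 6, so the d-electron count is 6 − 6 = 0.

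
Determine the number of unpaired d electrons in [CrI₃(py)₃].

Ligand charges: each iodide is −1; pyridine is neutral. With an overall charge of 0 the chromium centre must be in the +3 oxidation state.
Group 6 minus oxidation state 3 gives a d³ configuration.
In an octahedral field the d³ configuration is t₂g³e_g⁰ (only one arrangement possible), giving 3 unpaired electrons.

3 unpaired electrons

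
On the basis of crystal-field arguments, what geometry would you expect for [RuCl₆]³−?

Each chloride is −1; balancing the −3 overall charge requires Ru(III).
Ruthenium is a group-8 element; Ru(III) is therefore d⁵.
Coordination number: 6.
Six donors around a single metal centre give an octahedral coordination sphere.

octahedral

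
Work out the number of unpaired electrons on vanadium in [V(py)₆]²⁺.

3

Pyridine is neutral; balancing the +2 overall charge requires V(II).
V sits in group 5, so the d-electron count is 5 − 2 = 3.
In an octahedral field the d³ configuration is t₂g³e_g⁰ (only one arrangement possible), giving 3 unpaired electrons.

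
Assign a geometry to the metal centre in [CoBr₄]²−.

Summing ligand charges against the −2 overall charge gives an oxidation state of +2 for cobalt.
Cobalt is a group-9 element; Co(II) is therefore d⁷.
Coordination number: 4.
Bromide is a weak-field ligand.
For a high-spin 3d d⁷ ion with weak-field ligands the small Δₜ gives little square-planar CFSE advantage, so four ligands adopt the sterically favoured tetrahedral geometry.

tetrahedral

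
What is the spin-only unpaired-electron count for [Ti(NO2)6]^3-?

Summing ligand charges against the −3 overall charge gives an oxidation state of +3 for titanium.
Ti sits in group 4, so the d-electron count is 4 − 3 = 1.
In an octahedral field the d¹ configuration is t₂g¹e_g⁰ (only one arrangement possible), giving 1 unpaired electron.

1 unpaired electron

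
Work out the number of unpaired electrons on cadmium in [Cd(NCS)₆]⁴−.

Summing ligand charges against the −4 overall charge gives an oxidation state of +2 for cadmium.
Cd sits in group 12, so the d-electron count is 12 − 2 = 10.
In an octahedral field the d¹⁰ configuration is t₂g⁶e_g⁴, giving 0 unpaired electrons.

0 unpaired electrons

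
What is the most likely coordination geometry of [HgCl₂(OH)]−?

Summing ligand charges against the −1 overall charge gives an oxidation state of +2 for mercury.
Group 12 minus oxidation state 2 gives a d¹⁰ configuration.
Coordination number: 3.
Three ligands around a d¹⁰ centre minimise repulsion in a trigonal-planar arrangement.

trigonal planar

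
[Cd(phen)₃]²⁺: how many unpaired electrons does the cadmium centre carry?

1,10-phenanthroline is neutral; balancing the +2 overall charge requires Cd(II).
Cadmium is a group-12 element; Cd(II) is therefore d¹⁰.
Counting donor atoms: 3×1,10-phenanthroline (bidentate) → 6 donors. Coordination number = 6.
In an octahedral field the d¹⁰ configuration is t₂g⁶e_g⁴, giving 0 unpaired electrons.

0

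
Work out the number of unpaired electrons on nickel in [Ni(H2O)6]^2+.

Water is neutral; balancing the +2 overall charge requires Ni(II).
Nickel is a group-10 element; Ni(II) is therefore d⁸.
In an octahedral field the d⁸ configuration is t₂g⁶e_g² (only one arrangement possible), giving 2 unpaired electrons.

2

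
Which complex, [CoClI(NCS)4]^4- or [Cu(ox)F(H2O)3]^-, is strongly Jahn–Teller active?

[CoClI(NCS)4]^4-: Ligand charges: each chloride is −1; each iodide is −1; each isothiocyanate is −1. With an overall charge of −4 the cobalt centre must be in the +2 oxidation state. Group 9 minus oxidation state 2 gives a d⁷ configuration. Chloride, iodide, and isothiocyanate are weak-field ligands for a first-row metal, so the complex is high-spin. The d⁷ configuration leaves the e_g set evenly filled (or empty) — no strong Jahn–Teller driving force.
[Cu(ox)F(H2O)3]^-: Each oxalate is −2; each fluoride is −1; water is neutral; balancing the −1 overall charge requires Cu(II). Group 11 minus oxidation state 2 gives a d⁹ configuration. The t₂g⁶e_g³ configuration has an unevenly filled e_g set; the Jahn–Teller theorem predicts a tetragonal distortion (typically axial elongation) to lift the degeneracy.

[Cu(ox)F(H2O)3]^-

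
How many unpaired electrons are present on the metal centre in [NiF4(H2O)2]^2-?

Summing ligand charges against the −2 overall charge gives an oxidation state of +2 for nickel.
Group 10 minus oxidation state 2 gives a d⁸ configuration.
In an octahedral field the d⁸ configuration is t₂g⁶e_g² (only one arrangement possible), giving 2 unpaired electrons.

2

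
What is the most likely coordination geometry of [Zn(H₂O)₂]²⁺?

Summing ligand charges against the +2 overall charge gives an oxidation state of +2 for zinc.
Zn sits in group 12, so the d-electron count is 12 − 2 = 10.
Coordination number: 2.
A d¹⁰ ion with only two ligands adopts a linear arrangement (sp hybridisation; no CFSE preference).

linear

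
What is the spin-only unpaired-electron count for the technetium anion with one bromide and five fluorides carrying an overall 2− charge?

Each bromide is −1; each fluoride is −1; balancing the −2 overall charge requires Tc(IV).
Group 7 minus oxidation state 4 gives a d³ configuration.
In an octahedral field the d³ configuration is t₂g³e_g⁰ (only one arrangement possible), giving 3 unpaired electrons.

3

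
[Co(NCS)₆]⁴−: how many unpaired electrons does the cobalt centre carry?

Each isothiocyanate is −1; balancing the −4 overall charge requires Co(II).
Cobalt is a group-9 element; Co(II) is therefore d⁷.
The spin state decides the count: Isothiocyanate is a weak-field ligand for a first-row metal, so the complex is high-spin.
An octahedral high-spin d⁷ ion is t₂g⁵e_g², giving 3 unpaired electrons.

3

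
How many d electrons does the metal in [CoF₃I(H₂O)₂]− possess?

d6

Each fluoride is −1; each iodide is −1; water is neutral; balancing the −1 overall charge requires Co(III).
Co sits in group 9, so the d-electron count is 9 − 3 = 6.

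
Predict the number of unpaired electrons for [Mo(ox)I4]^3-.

Ligand charges: each oxalate is −2; each iodide is −1. With an overall charge of −3 the molybdenum centre must be in the +3 oxidation state.
Mo sits in group 6, so the d-electron count is 6 − 3 = 3.
Counting donor atoms: 1×oxalate (bidentate) → 2 donors; 4×iodide (monodentate) → 4 donors. Coordination number = 6.
In an octahedral field the d³ configuration is t₂g³e_g⁰ (only one arrangement possible), giving 3 unpaired electrons.

3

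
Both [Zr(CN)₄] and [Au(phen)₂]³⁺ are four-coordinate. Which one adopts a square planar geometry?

For [Zr(CN)₄]: Summing ligand charges against the 0 overall charge gives an oxidation state of +4 for zirconium. Zirconium is a group-4 element; Zr(IV) is therefore d⁰. A d⁰ ion has no crystal-field stabilisation preference between square planar and tetrahedral, so four ligands adopt the sterically favoured tetrahedral geometry. → tetrahedral.
For [Au(phen)₂]³⁺: Ligand charges: 1,10-phenanthroline is neutral. With an overall charge of +3 the gold centre must be in the +3 oxidation state. Au sits in group 11, so the d-electron count is 11 − 3 = 8. A 5d d⁸ ion has a large crystal-field splitting; square planar leaves the high-energy d_{x²−y²} orbital empty and maximises CFSE. → square planar.

[Au(phen)₂]³⁺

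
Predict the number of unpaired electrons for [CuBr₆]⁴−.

1 unpaired electron

Summing ligand charges against the −4 overall charge gives an oxidation state of +2 for copper.
Copper is a group-11 element; Cu(II) is therefore d⁹.
In an octahedral field the d⁹ configuration is t₂g⁶e_g³ (only one arrangement possible), giving 1 unpaired electron.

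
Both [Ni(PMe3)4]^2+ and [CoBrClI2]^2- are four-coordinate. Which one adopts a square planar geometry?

For [Ni(PMe3)4]^2+: Summing ligand charges against the +2 overall charge gives an oxidation state of +2 for nickel. Nickel is a group-10 element; Ni(II) is therefore d⁸. Trimethylphosphine is a strong-field ligand (high in the spectrochemical series). A 3d d⁸ ion with strong-field ligands gains enough CFSE to favour square planar over tetrahedral. → square planar.
For [CoBrClI2]^2-: Summing ligand charges against the −2 overall charge gives an oxidation state of +2 for cobalt. Cobalt is a group-9 element; Co(II) is therefore d⁷. For a high-spin 3d d⁷ ion with weak-field ligands the small Δₜ gives little square-planar CFSE advantage, so four ligands adopt the sterically favoured tetrahedral geometry. → tetrahedral.

[Ni(PMe3)4]^2+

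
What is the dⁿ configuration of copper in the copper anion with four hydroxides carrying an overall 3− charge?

Ligand charges: each hydroxide is −1. With an overall charge of −3 the copper centre must be in the +1 oxidation state.
Group 11 minus oxidation state 1 gives a d¹⁰ configuration.

d¹⁰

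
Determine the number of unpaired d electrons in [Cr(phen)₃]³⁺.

3

Ligand charges: 1,10-phenanthroline is neutral. With an overall charge of +3 the chromium centre must be in the +3 oxidation state.
Chromium is a group-6 element; Cr(III) is therefore d³.
Counting donor atoms: 3×1,10-phenanthroline (bidentate) → 6 donors. Coordination number = 6.
In an octahedral field the d³ configuration is t₂g³e_g⁰ (only one arrangement possible), giving 3 unpaired electrons.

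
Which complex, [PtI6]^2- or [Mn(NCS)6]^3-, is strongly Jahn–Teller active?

[Mn(NCS)6]^3-

[PtI6]^2-: Ligand charges: each iodide is −1. With an overall charge of −2 the platinum centre must be in the +4 oxidation state. Platinum is a group-10 element; Pt(IV) is therefore d⁶. A 5d ion has a large Δₒ and is invariably low-spin. The d⁶ configuration leaves the e_g set evenly filled (or empty) — no strong Jahn–Teller driving force.
[Mn(NCS)6]^3-: Ligand charges: each isothiocyanate is −1. With an overall charge of −3 the manganese centre must be in the +3 oxidation state. Mn sits in group 7, so the d-electron count is 7 − 3 = 4. Isothiocyanate is a weak-field ligand for a first-row metal, so the complex is high-spin. The t₂g³e_g¹ (high-spin) configuration has an unevenly filled e_g set; the Jahn–Teller theorem predicts a tetragonal distortion (typically axial elongation) to lift the degeneracy.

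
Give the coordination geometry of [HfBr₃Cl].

Each bromide is −1; each chloride is −1; balancing the 0 overall charge requires Hf(IV).
Group 4 minus oxidation state 4 gives a d⁰ configuration.
Coordination number: 4.
A d⁰ ion has no crystal-field stabilisation preference between square planar and tetrahedral, so four ligands adopt the sterically favoured tetrahedral geometry.

tetrahedral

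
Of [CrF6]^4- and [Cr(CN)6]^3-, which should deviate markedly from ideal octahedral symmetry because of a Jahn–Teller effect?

[CrF6]^4-: Ligand charges: each fluoride is −1. With an overall charge of −4 the chromium centre must be in the +2 oxidation state. Chromium is a group-6 element; Cr(II) is therefore d⁴. Fluoride is a weak-field ligand for a first-row metal, so the complex is high-spin. The t₂g³e_g¹ (high-spin) configuration has an unevenly filled e_g set; the Jahn–Teller theorem predicts a tetragonal distortion (typically axial elongation) to lift the degeneracy.
[Cr(CN)6]^3-: Ligand charges: each cyanide is −1. With an overall charge of −3 the chromium centre must be in the +3 oxidation state. Cr sits in group 6, so the d-electron count is 6 − 3 = 3. The d³ configuration leaves the e_g set evenly filled (or empty) — no strong Jahn–Teller driving force.

[CrF6]^4-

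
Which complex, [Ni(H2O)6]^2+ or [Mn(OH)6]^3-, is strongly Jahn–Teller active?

[Ni(H2O)6]^2+: Ligand charges: water is neutral. With an overall charge of +2 the nickel centre must be in the +2 oxidation state. Nickel is a group-10 element; Ni(II) is therefore d⁸. The d⁸ configuration leaves the e_g set evenly filled (or empty) — no strong Jahn–Teller driving force.
[Mn(OH)6]^3-: Summing ligand charges against the −3 overall charge gives an oxidation state of +3 for manganese. Mn sits in group 7, so the d-electron count is 7 − 3 = 4. Hydroxide is a weak-field ligand for a first-row metal, so the complex is high-spin. The t₂g³e_g¹ (high-spin) configuration has an unevenly filled e_g set; the Jahn–Teller theorem predicts a tetragonal distortion (typically axial elongation) to lift the degeneracy.

[Mn(OH)6]^3-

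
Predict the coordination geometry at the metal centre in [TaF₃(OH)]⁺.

tetrahedral

Ligand charges: each fluoride is −1; each hydroxide is −1. With an overall charge of +1 the tantalum centre must be in the +5 oxidation state.
Tantalum is a group-5 element; Ta(V) is therefore d⁰.
Coordination number: 4.
A d⁰ ion has no crystal-field stabilisation preference between square planar and tetrahedral, so four ligands adopt the sterically favoured tetrahedral geometry.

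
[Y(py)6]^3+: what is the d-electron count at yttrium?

Pyridine is neutral; balancing the +3 overall charge requires Y(III).
Yttrium is a group-3 element; Y(III) is therefore d⁰.

d0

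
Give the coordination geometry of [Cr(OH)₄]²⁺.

tetrahedral

Summing ligand charges against the +2 overall charge gives an oxidation state of +6 for chromium.
Chromium is a group-6 element; Cr(VI) is therefore d⁰.
Coordination number: 4.
A d⁰ ion has no crystal-field stabilisation preference between square planar and tetrahedral, so four ligands adopt the sterically favoured tetrahedral geometry.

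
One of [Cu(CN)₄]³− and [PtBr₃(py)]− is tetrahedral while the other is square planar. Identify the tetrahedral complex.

[Cu(CN)₄]³−

For [Cu(CN)₄]³−: Summing ligand charges against the −3 overall charge gives an oxidation state of +1 for copper. Group 11 minus oxidation state 1 gives a d¹⁰ configuration. A d¹⁰ ion has no crystal-field stabilisation preference between square planar and tetrahedral, so four ligands adopt the sterically favoured tetrahedral geometry. → tetrahedral.
For [PtBr₃(py)]−: Summing ligand charges against the −1 overall charge gives an oxidation state of +2 for platinum. Pt sits in group 10, so the d-electron count is 10 − 2 = 8. A 5d d⁸ ion has a large crystal-field splitting; square planar leaves the high-energy d_{x²−y²} orbital empty and maximises CFSE. → square planar.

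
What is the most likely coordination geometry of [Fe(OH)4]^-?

Each hydroxide is −1; balancing the −1 overall charge requires Fe(III).
Iron is a group-8 element; Fe(III) is therefore d⁵.
Coordination number: 4.
Hydroxide is a weak-field ligand.
A high-spin d⁵ ion has zero CFSE in either geometry, so four ligands adopt the sterically favoured tetrahedral geometry.

tetrahedral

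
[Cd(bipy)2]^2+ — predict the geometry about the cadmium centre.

Summing ligand charges against the +2 overall charge gives an oxidation state of +2 for cadmium.
Cadmium is a group-12 element; Cd(II) is therefore d¹⁰.
Counting donor atoms: 2×2,2′-bipyridine (bidentate) → 4 donors. Coordination number = 4.
A d¹⁰ ion has no crystal-field stabilisation preference between square planar and tetrahedral, so four ligands adopt the sterically favoured tetrahedral geometry.

tetrahedral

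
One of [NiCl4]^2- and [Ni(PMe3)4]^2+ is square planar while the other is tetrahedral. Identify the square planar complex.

[Ni(PMe3)4]^2+

For [NiCl4]^2-: Summing ligand charges against the −2 overall charge gives an oxidation state of +2 for nickel. Group 10 minus oxidation state 2 gives a d⁸ configuration. Chloride is a weak-field ligand. With weak-field ligands the CFSE gain from square planar is small, so a 3d d⁸ ion takes the sterically preferred tetrahedral geometry. → tetrahedral.
For [Ni(PMe3)4]^2+: Ligand charges: trimethylphosphine is neutral. With an overall charge of +2 the nickel centre must be in the +2 oxidation state. Group 10 minus oxidation state 2 gives a d⁸ configuration. Trimethylphosphine is a strong-field ligand (high in the spectrochemical series). A 3d d⁸ ion with strong-field ligands gains enough CFSE to favour square planar over tetrahedral. → square planar.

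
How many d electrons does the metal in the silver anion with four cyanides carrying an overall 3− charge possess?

Each cyanide is −1; balancing the −3 overall charge requires Ag(I).
Ag sits in group 11, so the d-electron count is 11 − 1 = 10.

d¹⁰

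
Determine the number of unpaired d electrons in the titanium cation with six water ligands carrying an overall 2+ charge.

Summing ligand charges against the +2 overall charge gives an oxidation state of +2 for titanium.
Group 4 minus oxidation state 2 gives a d² configuration.
In an octahedral field the d² configuration is t₂g²e_g⁰ (only one arrangement possible), giving 2 unpaired electrons.

2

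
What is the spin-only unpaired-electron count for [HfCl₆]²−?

0

Ligand charges: each chloride is −1. With an overall charge of −2 the hafnium centre must be in the +4 oxidation state.
Group 4 minus oxidation state 4 gives a d⁰ configuration.
In an octahedral field the d⁰ configuration is t₂g⁰e_g⁰, giving 0 unpaired electrons.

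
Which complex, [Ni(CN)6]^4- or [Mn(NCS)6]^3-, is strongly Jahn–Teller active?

[Mn(NCS)6]^3-

[Ni(CN)6]^4-: Each cyanide is −1; balancing the −4 overall charge requires Ni(II). Ni sits in group 10, so the d-electron count is 10 − 2 = 8. The d⁸ configuration leaves the e_g set evenly filled (or empty) — no strong Jahn–Teller driving force.
[Mn(NCS)6]^3-: Ligand charges: each isothiocyanate is −1. With an overall charge of −3 the manganese centre must be in the +3 oxidation state. Manganese is a group-7 element; Mn(III) is therefore d⁴. Isothiocyanate is a weak-field ligand for a first-row metal, so the complex is high-spin. The t₂g³e_g¹ (high-spin) configuration has an unevenly filled e_g set; the Jahn–Teller theorem predicts a tetragonal distortion (typically axial elongation) to lift the degeneracy.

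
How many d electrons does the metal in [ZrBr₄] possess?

Each bromide is −1; balancing the 0 overall charge requires Zr(IV).
Group 4 minus oxidation state 4 gives a d⁰ configuration.

d⁰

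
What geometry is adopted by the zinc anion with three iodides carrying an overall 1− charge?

trigonal planar

Summing ligand charges against the −1 overall charge gives an oxidation state of +2 for zinc.
Zinc is a group-12 element; Zn(II) is therefore d¹⁰.
Coordination number: 3.
Three ligands around a d¹⁰ centre minimise repulsion in a trigonal-planar arrangement.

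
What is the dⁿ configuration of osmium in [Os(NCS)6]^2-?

Ligand charges: each isothiocyanate is −1. With an overall charge of −2 the osmium centre must be in the +4 oxidation state.
Group 8 minus oxidation state 4 gives a d⁴ configuration.

d⁴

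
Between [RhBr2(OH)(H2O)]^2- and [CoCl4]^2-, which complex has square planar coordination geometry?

For [RhBr2(OH)(H2O)]^2-: Each bromide is −1; each hydroxide is −1; water is neutral; balancing the −2 overall charge requires Rh(I). Rhodium is a group-9 element; Rh(I) is therefore d⁸. A 4d d⁸ ion has a large crystal-field splitting; square planar leaves the high-energy d_{x²−y²} orbital empty and maximises CFSE. → square planar.
For [CoCl4]^2-: Each chloride is −1; balancing the −2 overall charge requires Co(II). Group 9 minus oxidation state 2 gives a d⁷ configuration. For a high-spin 3d d⁷ ion with weak-field ligands the small Δₜ gives little square-planar CFSE advantage, so four ligands adopt the sterically favoured tetrahedral geometry. → tetrahedral.

[RhBr2(OH)(H2O)]^2-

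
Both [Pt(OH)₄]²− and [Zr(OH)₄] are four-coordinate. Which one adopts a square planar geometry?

For [Pt(OH)₄]²−: Each hydroxide is −1; balancing the −2 overall charge requires Pt(II). Group 10 minus oxidation state 2 gives a d⁸ configuration. A 5d d⁸ ion has a large crystal-field splitting; square planar leaves the high-energy d_{x²−y²} orbital empty and maximises CFSE. → square planar.
For [Zr(OH)₄]: Each hydroxide is −1; balancing the 0 overall charge requires Zr(IV). Group 4 minus oxidation state 4 gives a d⁰ configuration. A d⁰ ion has no crystal-field stabilisation preference between square planar and tetrahedral, so four ligands adopt the sterically favoured tetrahedral geometry. → tetrahedral.

[Pt(OH)₄]²−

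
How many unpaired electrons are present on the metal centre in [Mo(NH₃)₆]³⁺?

Ammonia is neutral; balancing the +3 overall charge requires Mo(III).
Mo sits in group 6, so the d-electron count is 6 − 3 = 3.
In an octahedral field the d³ configuration is t₂g³e_g⁰ (only one arrangement possible), giving 3 unpaired electrons.

3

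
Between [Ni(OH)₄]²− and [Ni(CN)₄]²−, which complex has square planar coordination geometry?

For [Ni(OH)₄]²−: Each hydroxide is −1; balancing the −2 overall charge requires Ni(II). Ni sits in group 10, so the d-electron count is 10 − 2 = 8. Hydroxide is a weak-field ligand. With weak-field ligands the CFSE gain from square planar is small, so a 3d d⁸ ion takes the sterically preferred tetrahedral geometry. → tetrahedral.
For [Ni(CN)₄]²−: Each cyanide is −1; balancing the −2 overall charge requires Ni(II). Nickel is a group-10 element; Ni(II) is therefore d⁸. Cyanide is a strong-field ligand (high in the spectrochemical series). A 3d d⁸ ion with strong-field ligands gains enough CFSE to favour square planar over tetrahedral. → square planar.

[Ni(CN)₄]²−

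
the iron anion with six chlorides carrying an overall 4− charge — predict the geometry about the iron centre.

Ligand charges: each chloride is −1. With an overall charge of −4 the iron centre must be in the +2 oxidation state.
Fe sits in group 8, so the d-electron count is 8 − 2 = 6.
With 6 monodentate ligands the coordination number is 6.
Six donors around a single metal centre give an octahedral coordination sphere.

octahedral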